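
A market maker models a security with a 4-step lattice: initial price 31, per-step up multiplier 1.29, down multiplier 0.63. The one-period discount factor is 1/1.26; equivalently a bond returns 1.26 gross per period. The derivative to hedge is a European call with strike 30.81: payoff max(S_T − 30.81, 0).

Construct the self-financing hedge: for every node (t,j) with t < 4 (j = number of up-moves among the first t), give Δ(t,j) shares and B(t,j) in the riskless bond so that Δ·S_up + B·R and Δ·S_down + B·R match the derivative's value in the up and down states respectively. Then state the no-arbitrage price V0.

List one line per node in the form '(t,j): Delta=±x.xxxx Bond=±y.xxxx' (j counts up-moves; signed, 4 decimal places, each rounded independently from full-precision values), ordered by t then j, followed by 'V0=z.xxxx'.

(0,0): Delta=0.9671 Bond=-11.1546
(1,0): Delta=0.4949 Bond=-4.8326
(1,1): Delta=0.9781 Bond=-14.4940
(2,0): Delta=0.0000 Bond=0.0000
(2,1): Delta=0.5064 Bond=-6.3790
(2,2): Delta=0.9890 Bond=-18.8283
(3,0): Delta=0.0000 Bond=0.0000
(3,1): Delta=0.0000 Bond=0.0000
(3,2): Delta=0.5182 Bond=-8.4203
(3,3): Delta=1.0000 Bond=-24.4524
V0=18.8254

The replicating-portfolio and risk-neutral prices coincide; use p* = (1.26−0.63)/(1.29−0.63) = 0.9545 for the latter.
At expiry t=4: V(4,0)=0.0000, V(4,1)=0.0000, V(4,2)=0.0000, V(4,3)=11.1148, V(4,4)=55.0361
  t=3,j=0: stock 7.7515 → up 9.9994 (V=0.0000), down 4.8834 (V=0.0000). Price 0.0000; hedge Δ=0.0000, bond B=0.0000.
  t=3,j=1: stock 15.8720 → up 20.4749 (V=0.0000), down 9.9994 (V=0.0000). Price 0.0000; hedge Δ=0.0000, bond B=0.0000.
  t=3,j=2: stock 32.4999 → up 41.9248 (V=11.1148), down 20.4749 (V=0.0000). Price 8.4203; hedge Δ=0.5182, bond B=-8.4203.
  t=3,j=3: stock 66.5474 → up 85.8461 (V=55.0361), down 41.9248 (V=11.1148). Price 42.0950; hedge Δ=1.0000, bond B=-24.4524.
  t=2,j=0: stock 12.3039 → up 15.8720 (V=0.0000), down 7.7515 (V=0.0000). Price 0.0000; hedge Δ=0.0000, bond B=0.0000.
  t=2,j=1: stock 25.1937 → up 32.4999 (V=8.4203), down 15.8720 (V=0.0000). Price 6.3790; hedge Δ=0.5064, bond B=-6.3790.
  t=2,j=2: stock 51.5871 → up 66.5474 (V=42.0950), down 32.4999 (V=8.4203). Price 32.1939; hedge Δ=0.9890, bond B=-18.8283.
  t=1,j=0: stock 19.5300 → up 25.1937 (V=6.3790), down 12.3039 (V=0.0000). Price 4.8326; hedge Δ=0.4949, bond B=-4.8326.
  t=1,j=1: stock 39.9900 → up 51.5871 (V=32.1939), down 25.1937 (V=6.3790). Price 24.6194; hedge Δ=0.9781, bond B=-14.4940.
  t=0,j=0: stock 31.0000 → up 39.9900 (V=24.6194), down 19.5300 (V=4.8326). Price 18.8254; hedge Δ=0.9671, bond B=-11.1546.
Root portfolio cost Δ·31+B reproduces V0=18.8254.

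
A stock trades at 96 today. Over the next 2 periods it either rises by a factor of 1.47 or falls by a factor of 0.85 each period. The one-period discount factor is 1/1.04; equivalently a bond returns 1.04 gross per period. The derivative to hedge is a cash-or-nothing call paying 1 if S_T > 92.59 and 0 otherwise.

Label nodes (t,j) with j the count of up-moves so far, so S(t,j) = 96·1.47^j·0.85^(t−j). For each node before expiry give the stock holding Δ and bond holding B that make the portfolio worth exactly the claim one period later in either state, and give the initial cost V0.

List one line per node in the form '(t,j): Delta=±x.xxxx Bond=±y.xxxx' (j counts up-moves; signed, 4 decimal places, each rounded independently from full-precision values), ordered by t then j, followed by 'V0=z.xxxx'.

Risk-neutral probability p* = (R−d)/(u−d) = (1.04−0.85)/(1.47−0.85) = 0.3065.
Terminal values V(2,·): V(2,0)=0.0000, V(2,1)=1.0000, V(2,2)=1.0000
Node (1,0) S=81.6000: V=(p*·1.0000+(1−p*)·0.0000)/1.04=0.2947; Δ=(1.0000−0.0000)/(119.9520−69.3600)=0.0198; B=V−Δ·S=-1.3182
Node (1,1) S=141.1200: V=(p*·1.0000+(1−p*)·1.0000)/1.04=0.9615; Δ=(1.0000−1.0000)/(207.4464−119.9520)=0.0000; B=V−Δ·S=0.9615
Node (0,0) S=96.0000: V=(p*·0.9615+(1−p*)·0.2947)/1.04=0.4798; Δ=(0.9615−0.2947)/(141.1200−81.6000)=0.0112; B=V−Δ·S=-0.5958
Self-financing check: at every node Δ·S+B equals the discounted successor values.

(0,0): Delta=0.0112 Bond=-0.5958
(1,0): Delta=0.0198 Bond=-1.3182
(1,1): Delta=0.0000 Bond=0.9615
V0=0.4798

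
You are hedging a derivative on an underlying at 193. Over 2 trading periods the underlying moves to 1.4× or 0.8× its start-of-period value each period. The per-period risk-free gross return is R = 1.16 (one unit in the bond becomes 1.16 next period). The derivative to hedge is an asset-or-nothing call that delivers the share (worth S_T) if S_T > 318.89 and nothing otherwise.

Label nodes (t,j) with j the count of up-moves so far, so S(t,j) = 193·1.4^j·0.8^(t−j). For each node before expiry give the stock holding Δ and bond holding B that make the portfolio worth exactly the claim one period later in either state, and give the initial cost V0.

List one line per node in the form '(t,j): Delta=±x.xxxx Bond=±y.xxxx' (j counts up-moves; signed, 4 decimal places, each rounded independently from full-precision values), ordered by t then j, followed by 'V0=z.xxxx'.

No-arbitrage ⇒ martingale measure with p* = (R−d)/(u−d) = 0.6000.
Payoff layer (t=2): V(2,0)=0.0000, V(2,1)=0.0000, V(2,2)=378.2800
(1,0): S=154.4000. Δ = (V_up−V_dn)/(S_up−S_dn) = (0.0000−0.0000)/(216.1600−123.5200) = 0.0000. V = [p*·0.0000 + (1−p*)·0.0000]/1.16 = 0.0000. B = V − Δ·S = 0.0000.
(1,1): S=270.2000. Δ = (V_up−V_dn)/(S_up−S_dn) = (378.2800−0.0000)/(378.2800−216.1600) = 2.3333. V = [p*·378.2800 + (1−p*)·0.0000]/1.16 = 195.6621. B = V − Δ·S = -434.8046.
(0,0): S=193.0000. Δ = (V_up−V_dn)/(S_up−S_dn) = (195.6621−0.0000)/(270.2000−154.4000) = 1.6897. V = [p*·195.6621 + (1−p*)·0.0000]/1.16 = 101.2045. B = V − Δ·S = -224.8989.
Root portfolio cost Δ·193+B reproduces V0=101.2045.

(0,0): Delta=1.6897 Bond=-224.8989
(1,0): Delta=0.0000 Bond=0.0000
(1,1): Delta=2.3333 Bond=-434.8046
V0=101.2045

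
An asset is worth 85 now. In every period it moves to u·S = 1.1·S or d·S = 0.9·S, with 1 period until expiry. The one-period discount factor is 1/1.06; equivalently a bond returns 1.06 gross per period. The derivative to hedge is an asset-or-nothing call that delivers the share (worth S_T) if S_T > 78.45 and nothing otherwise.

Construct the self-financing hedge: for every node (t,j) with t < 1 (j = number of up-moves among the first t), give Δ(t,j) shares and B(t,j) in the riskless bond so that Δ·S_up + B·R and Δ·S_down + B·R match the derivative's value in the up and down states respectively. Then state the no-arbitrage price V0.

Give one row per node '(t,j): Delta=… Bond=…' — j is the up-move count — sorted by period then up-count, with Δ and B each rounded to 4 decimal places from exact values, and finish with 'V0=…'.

(0,0): Delta=5.5000 Bond=-396.9340
V0=70.5660

Since d<R<u, set p* = (R−d)/(u−d) = 0.8000; price each node as the discounted p*-expectation of its children.
Terminal values V(1,·): V(1,0)=0.0000, V(1,1)=93.5000
(0,0): S=85.0000. Δ = (V_up−V_dn)/(S_up−S_dn) = (93.5000−0.0000)/(93.5000−76.5000) = 5.5000. V = [p*·93.5000 + (1−p*)·0.0000]/1.06 = 70.5660. B = V − Δ·S = -396.9340.
Root portfolio cost Δ·85+B reproduces V0=70.5660.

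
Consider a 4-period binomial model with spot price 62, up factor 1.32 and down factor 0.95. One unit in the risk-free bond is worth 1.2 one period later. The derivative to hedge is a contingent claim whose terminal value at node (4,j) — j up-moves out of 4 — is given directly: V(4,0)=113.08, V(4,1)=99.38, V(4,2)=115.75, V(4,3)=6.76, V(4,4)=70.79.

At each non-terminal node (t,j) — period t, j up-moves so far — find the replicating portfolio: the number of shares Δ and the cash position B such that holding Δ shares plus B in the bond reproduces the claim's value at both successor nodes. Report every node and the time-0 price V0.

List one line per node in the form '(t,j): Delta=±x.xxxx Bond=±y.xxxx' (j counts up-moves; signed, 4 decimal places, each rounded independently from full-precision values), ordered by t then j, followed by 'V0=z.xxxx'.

(0,0): Delta=-0.6468 Bond=69.6266
(1,0): Delta=-1.4029 Bond=128.0848
(1,1): Delta=-0.3856 Bond=62.1762
(2,0): Delta=0.2664 Bond=60.3001
(2,1): Delta=-1.9795 Bond=198.5345
(2,2): Delta=0.1650 Bond=15.1283
(3,0): Delta=-0.6966 Bond=123.5464
(3,1): Delta=0.5990 Bond=47.7908
(3,2): Delta=-2.8703 Bond=329.6577
(3,3): Delta=1.2136 Bond=-131.3678
V0=29.5258

Since d<R<u, set p* = (R−d)/(u−d) = 0.6757; price each node as the discounted p*-expectation of its children.
At expiry t=4: V(4,0)=113.0800, V(4,1)=99.3800, V(4,2)=115.7500, V(4,3)=6.7600, V(4,4)=70.7900
Node (3,0) S=53.1572: V=(p*·99.3800+(1−p*)·113.0800)/1.2=86.5194; Δ=(99.3800−113.0800)/(70.1676−50.4994)=-0.6966; B=V−Δ·S=123.5464
Node (3,1) S=73.8606: V=(p*·115.7500+(1−p*)·99.3800)/1.2=92.0340; Δ=(115.7500−99.3800)/(97.4960−70.1676)=0.5990; B=V−Δ·S=47.7908
Node (3,2) S=102.6274: V=(p*·6.7600+(1−p*)·115.7500)/1.2=35.0901; Δ=(6.7600−115.7500)/(135.4681−97.4960)=-2.8703; B=V−Δ·S=329.6577
Node (3,3) S=142.5980: V=(p*·70.7900+(1−p*)·6.7600)/1.2=41.6863; Δ=(70.7900−6.7600)/(188.2294−135.4681)=1.2136; B=V−Δ·S=-131.3678
Node (2,0) S=55.9550: V=(p*·92.0340+(1−p*)·86.5194)/1.2=75.2046; Δ=(92.0340−86.5194)/(73.8606−53.1572)=0.2664; B=V−Δ·S=60.3001
Node (2,1) S=77.7480: V=(p*·35.0901+(1−p*)·92.0340)/1.2=44.6320; Δ=(35.0901−92.0340)/(102.6274−73.8606)=-1.9795; B=V−Δ·S=198.5345
Node (2,2) S=108.0288: V=(p*·41.6863+(1−p*)·35.0901)/1.2=32.9558; Δ=(41.6863−35.0901)/(142.5980−102.6274)=0.1650; B=V−Δ·S=15.1283
Node (1,0) S=58.9000: V=(p*·44.6320+(1−p*)·75.2046)/1.2=45.4562; Δ=(44.6320−75.2046)/(77.7480−55.9550)=-1.4029; B=V−Δ·S=128.0848
Node (1,1) S=81.8400: V=(p*·32.9558+(1−p*)·44.6320)/1.2=30.6189; Δ=(32.9558−44.6320)/(108.0288−77.7480)=-0.3856; B=V−Δ·S=62.1762
Node (0,0) S=62.0000: V=(p*·30.6189+(1−p*)·45.4562)/1.2=29.5258; Δ=(30.6189−45.4562)/(81.8400−58.9000)=-0.6468; B=V−Δ·S=69.6266
Each (Δ,B) replicates both successor values, so the strategy is self-financing and V0 is arbitrage-free.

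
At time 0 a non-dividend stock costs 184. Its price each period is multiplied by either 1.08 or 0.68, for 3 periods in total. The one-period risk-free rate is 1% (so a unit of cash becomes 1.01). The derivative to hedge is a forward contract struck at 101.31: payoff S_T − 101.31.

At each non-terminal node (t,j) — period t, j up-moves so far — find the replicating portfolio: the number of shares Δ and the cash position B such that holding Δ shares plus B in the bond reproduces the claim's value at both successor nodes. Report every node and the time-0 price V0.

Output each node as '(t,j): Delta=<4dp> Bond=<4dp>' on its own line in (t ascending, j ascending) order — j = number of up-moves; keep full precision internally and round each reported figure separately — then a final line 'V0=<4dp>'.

(0,0): Delta=1.0000 Bond=-98.3305
(1,0): Delta=1.0000 Bond=-99.3138
(1,1): Delta=1.0000 Bond=-99.3138
(2,0): Delta=1.0000 Bond=-100.3069
(2,1): Delta=1.0000 Bond=-100.3069
(2,2): Delta=1.0000 Bond=-100.3069
V0=85.6695

No-arbitrage ⇒ martingale measure with p* = (R−d)/(u−d) = 0.8250.
Payoff layer (t=3): V(3,0)=-43.4545, V(3,1)=-9.4219, V(3,2)=44.6300, V(3,3)=130.4770
  t=2,j=0: stock 85.0816 → up 91.8881 (V=-9.4219), down 57.8555 (V=-43.4545). Price -15.2253; hedge Δ=1.0000, bond B=-100.3069.
  t=2,j=1: stock 135.1296 → up 145.9400 (V=44.6300), down 91.8881 (V=-9.4219). Price 34.8227; hedge Δ=1.0000, bond B=-100.3069.
  t=2,j=2: stock 214.6176 → up 231.7870 (V=130.4770), down 145.9400 (V=44.6300). Price 114.3107; hedge Δ=1.0000, bond B=-100.3069.
  t=1,j=0: stock 125.1200 → up 135.1296 (V=34.8227), down 85.0816 (V=-15.2253). Price 25.8062; hedge Δ=1.0000, bond B=-99.3138.
  t=1,j=1: stock 198.7200 → up 214.6176 (V=114.3107), down 135.1296 (V=34.8227). Price 99.4062; hedge Δ=1.0000, bond B=-99.3138.
  t=0,j=0: stock 184.0000 → up 198.7200 (V=99.4062), down 125.1200 (V=25.8062). Price 85.6695; hedge Δ=1.0000, bond B=-98.3305.
Each (Δ,B) replicates both successor values, so the strategy is self-financing and V0 is arbitrage-free.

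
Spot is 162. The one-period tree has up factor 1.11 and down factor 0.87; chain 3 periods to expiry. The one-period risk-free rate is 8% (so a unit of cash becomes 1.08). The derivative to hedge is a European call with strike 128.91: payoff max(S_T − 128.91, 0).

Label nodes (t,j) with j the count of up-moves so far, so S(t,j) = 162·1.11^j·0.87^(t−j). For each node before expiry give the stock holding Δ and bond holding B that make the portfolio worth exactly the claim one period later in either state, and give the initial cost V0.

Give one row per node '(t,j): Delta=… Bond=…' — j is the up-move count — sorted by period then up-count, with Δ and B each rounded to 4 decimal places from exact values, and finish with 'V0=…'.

Risk-neutral probability p* = (R−d)/(u−d) = (1.08−0.87)/(1.11−0.87) = 0.8750.
At expiry t=3: V(3,0)=0.0000, V(3,1)=7.1958, V(3,2)=44.7422, V(3,3)=92.6462
  t=2,j=0: stock 122.6178 → up 136.1058 (V=7.1958), down 106.6775 (V=0.0000). Price 5.8299; hedge Δ=0.2445, bond B=-24.1524.
  t=2,j=1: stock 156.4434 → up 173.6522 (V=44.7422), down 136.1058 (V=7.1958). Price 37.0823; hedge Δ=1.0000, bond B=-119.3611.
  t=2,j=2: stock 199.6002 → up 221.5562 (V=92.6462), down 173.6522 (V=44.7422). Price 80.2391; hedge Δ=1.0000, bond B=-119.3611.
  t=1,j=0: stock 140.9400 → up 156.4434 (V=37.0823), down 122.6178 (V=5.8299). Price 30.7183; hedge Δ=0.9239, bond B=-99.5000.
  t=1,j=1: stock 179.8200 → up 199.6002 (V=80.2391), down 156.4434 (V=37.0823). Price 69.3005; hedge Δ=1.0000, bond B=-110.5195.
  t=0,j=0: stock 162.0000 → up 179.8200 (V=69.3005), down 140.9400 (V=30.7183). Price 59.7016; hedge Δ=0.9923, bond B=-101.0575.
Each (Δ,B) replicates both successor values, so the strategy is self-financing and V0 is arbitrage-free.

(0,0): Delta=0.9923 Bond=-101.0575
(1,0): Delta=0.9239 Bond=-99.5000
(1,1): Delta=1.0000 Bond=-110.5195
(2,0): Delta=0.2445 Bond=-24.1524
(2,1): Delta=1.0000 Bond=-119.3611
(2,2): Delta=1.0000 Bond=-119.3611
V0=59.7016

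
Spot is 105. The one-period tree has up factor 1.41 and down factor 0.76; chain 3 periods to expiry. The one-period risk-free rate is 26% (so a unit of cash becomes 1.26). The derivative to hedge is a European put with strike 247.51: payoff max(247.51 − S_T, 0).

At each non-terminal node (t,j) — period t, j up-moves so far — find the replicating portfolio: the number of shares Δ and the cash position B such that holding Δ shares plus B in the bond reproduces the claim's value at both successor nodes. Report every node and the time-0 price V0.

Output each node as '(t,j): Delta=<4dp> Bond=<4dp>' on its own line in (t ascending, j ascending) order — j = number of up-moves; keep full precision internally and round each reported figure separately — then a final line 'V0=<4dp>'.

(0,0): Delta=-0.7443 Bond=107.5357
(1,0): Delta=-1.0000 Bond=155.9020
(1,1): Delta=-0.7029 Bond=129.3728
(2,0): Delta=-1.0000 Bond=196.4365
(2,1): Delta=-1.0000 Bond=196.4365
(2,2): Delta=-0.6549 Bond=152.9818
V0=29.3870

No-arbitrage ⇒ martingale measure with p* = (R−d)/(u−d) = 0.7692.
Terminal payoffs: V(3,0)=201.4175, V(3,1)=161.9963, V(3,2)=88.8596, V(3,3)=0.0000
(2,0): S=60.6480. Δ = (V_up−V_dn)/(S_up−S_dn) = (161.9963−201.4175)/(85.5137−46.0925) = -1.0000. V = [p*·161.9963 + (1−p*)·201.4175]/1.26 = 135.7885. B = V − Δ·S = 196.4365.
(2,1): S=112.5180. Δ = (V_up−V_dn)/(S_up−S_dn) = (88.8596−161.9963)/(158.6504−85.5137) = -1.0000. V = [p*·88.8596 + (1−p*)·161.9963]/1.26 = 83.9185. B = V − Δ·S = 196.4365.
(2,2): S=208.7505. Δ = (V_up−V_dn)/(S_up−S_dn) = (0.0000−88.8596)/(294.3382−158.6504) = -0.6549. V = [p*·0.0000 + (1−p*)·88.8596]/1.26 = 16.2747. B = V − Δ·S = 152.9818.
(1,0): S=79.8000. Δ = (V_up−V_dn)/(S_up−S_dn) = (83.9185−135.7885)/(112.5180−60.6480) = -1.0000. V = [p*·83.9185 + (1−p*)·135.7885]/1.26 = 76.1020. B = V − Δ·S = 155.9020.
(1,1): S=148.0500. Δ = (V_up−V_dn)/(S_up−S_dn) = (16.2747−83.9185)/(208.7505−112.5180) = -0.7029. V = [p*·16.2747 + (1−p*)·83.9185]/1.26 = 25.3054. B = V − Δ·S = 129.3728.
(0,0): S=105.0000. Δ = (V_up−V_dn)/(S_up−S_dn) = (25.3054−76.1020)/(148.0500−79.8000) = -0.7443. V = [p*·25.3054 + (1−p*)·76.1020]/1.26 = 29.3870. B = V − Δ·S = 107.5357.
The time-0 hedge costs 29.3870, which is the no-arbitrage price.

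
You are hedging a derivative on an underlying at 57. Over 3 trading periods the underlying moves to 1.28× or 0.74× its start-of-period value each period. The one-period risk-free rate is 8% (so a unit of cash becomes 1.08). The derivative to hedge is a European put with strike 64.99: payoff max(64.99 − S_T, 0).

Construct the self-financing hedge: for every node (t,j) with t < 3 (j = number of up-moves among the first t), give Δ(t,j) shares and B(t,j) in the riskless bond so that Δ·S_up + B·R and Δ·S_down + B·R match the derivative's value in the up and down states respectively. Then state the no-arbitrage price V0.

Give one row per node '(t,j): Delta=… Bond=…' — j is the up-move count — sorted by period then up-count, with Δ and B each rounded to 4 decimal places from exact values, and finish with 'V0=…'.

(0,0): Delta=-0.3897 Bond=29.0495
(1,0): Delta=-0.8946 Bond=52.6724
(1,1): Delta=-0.2179 Bond=18.8447
(2,0): Delta=-1.0000 Bond=60.1759
(2,1): Delta=-0.8588 Bond=54.9511
(2,2): Delta=0.0000 Bond=0.0000
V0=6.8394

Risk-neutral probability p* = (R−d)/(u−d) = (1.08−0.74)/(1.28−0.74) = 0.6296.
Terminal values V(3,·): V(3,0)=41.8922, V(3,1)=25.0371, V(3,2)=0.0000, V(3,3)=0.0000
  t=2,j=0: stock 31.2132 → up 39.9529 (V=25.0371), down 23.0978 (V=41.8922). Price 28.9627; hedge Δ=-1.0000, bond B=60.1759.
  t=2,j=1: stock 53.9904 → up 69.1077 (V=0.0000), down 39.9529 (V=25.0371). Price 8.5861; hedge Δ=-0.8588, bond B=54.9511.
  t=2,j=2: stock 93.3888 → up 119.5377 (V=0.0000), down 69.1077 (V=0.0000). Price 0.0000; hedge Δ=0.0000, bond B=0.0000.
  t=1,j=0: stock 42.1800 → up 53.9904 (V=8.5861), down 31.2132 (V=28.9627). Price 14.9380; hedge Δ=-0.8946, bond B=52.6724.
  t=1,j=1: stock 72.9600 → up 93.3888 (V=0.0000), down 53.9904 (V=8.5861). Price 2.9445; hedge Δ=-0.2179, bond B=18.8447.
  t=0,j=0: stock 57.0000 → up 72.9600 (V=2.9445), down 42.1800 (V=14.9380). Price 6.8394; hedge Δ=-0.3897, bond B=29.0495.
Check: Δ(0,0)·S0 + B(0,0) = 6.8394 = V0.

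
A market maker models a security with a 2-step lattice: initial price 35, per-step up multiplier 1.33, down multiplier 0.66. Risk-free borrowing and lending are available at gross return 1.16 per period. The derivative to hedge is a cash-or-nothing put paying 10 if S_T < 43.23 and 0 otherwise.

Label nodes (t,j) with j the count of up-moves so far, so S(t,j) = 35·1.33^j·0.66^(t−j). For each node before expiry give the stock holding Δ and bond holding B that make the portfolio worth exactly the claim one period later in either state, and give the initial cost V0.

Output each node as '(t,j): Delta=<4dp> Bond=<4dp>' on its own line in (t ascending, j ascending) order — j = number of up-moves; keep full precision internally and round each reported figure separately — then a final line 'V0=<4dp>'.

Since d<R<u, set p* = (R−d)/(u−d) = 0.7463; price each node as the discounted p*-expectation of its children.
Terminal values V(2,·): V(2,0)=10.0000, V(2,1)=10.0000, V(2,2)=0.0000
Node (1,0) S=23.1000: V=(p*·10.0000+(1−p*)·10.0000)/1.16=8.6207; Δ=(10.0000−10.0000)/(30.7230−15.2460)=0.0000; B=V−Δ·S=8.6207
Node (1,1) S=46.5500: V=(p*·0.0000+(1−p*)·10.0000)/1.16=2.1873; Δ=(0.0000−10.0000)/(61.9115−30.7230)=-0.3206; B=V−Δ·S=17.1127
Node (0,0) S=35.0000: V=(p*·2.1873+(1−p*)·8.6207)/1.16=3.2928; Δ=(2.1873−8.6207)/(46.5500−23.1000)=-0.2743; B=V−Δ·S=12.8948
The time-0 hedge costs 3.2928, which is the no-arbitrage price.

(0,0): Delta=-0.2743 Bond=12.8948
(1,0): Delta=0.0000 Bond=8.6207
(1,1): Delta=-0.3206 Bond=17.1127
V0=3.2928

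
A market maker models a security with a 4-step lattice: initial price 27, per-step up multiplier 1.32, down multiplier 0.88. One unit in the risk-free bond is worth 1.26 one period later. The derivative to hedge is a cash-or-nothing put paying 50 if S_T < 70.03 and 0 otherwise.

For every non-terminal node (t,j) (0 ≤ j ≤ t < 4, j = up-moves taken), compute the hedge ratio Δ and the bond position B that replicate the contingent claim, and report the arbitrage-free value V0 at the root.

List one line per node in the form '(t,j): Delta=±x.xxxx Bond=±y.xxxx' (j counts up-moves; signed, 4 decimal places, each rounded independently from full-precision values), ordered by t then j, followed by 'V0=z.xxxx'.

(0,0): Delta=-1.3553 Bond=45.3946
(1,0): Delta=0.0000 Bond=24.9953
(1,1): Delta=-1.4980 Bond=62.2817
(2,0): Delta=0.0000 Bond=31.4941
(2,1): Delta=0.0000 Bond=31.4941
(2,2): Delta=-1.6556 Bond=85.8929
(3,0): Delta=0.0000 Bond=39.6825
(3,1): Delta=0.0000 Bond=39.6825
(3,2): Delta=0.0000 Bond=39.6825
(3,3): Delta=-1.8299 Bond=119.0476
V0=8.8015

No-arbitrage ⇒ martingale measure with p* = (R−d)/(u−d) = 0.8636.
Payoff layer (t=4): V(4,0)=50.0000, V(4,1)=50.0000, V(4,2)=50.0000, V(4,3)=50.0000, V(4,4)=0.0000
(3,0): S=18.3997. Δ = (V_up−V_dn)/(S_up−S_dn) = (50.0000−50.0000)/(24.2877−16.1918) = 0.0000. V = [p*·50.0000 + (1−p*)·50.0000]/1.26 = 39.6825. B = V − Δ·S = 39.6825.
(3,1): S=27.5996. Δ = (V_up−V_dn)/(S_up−S_dn) = (50.0000−50.0000)/(36.4315−24.2877) = 0.0000. V = [p*·50.0000 + (1−p*)·50.0000]/1.26 = 39.6825. B = V − Δ·S = 39.6825.
(3,2): S=41.3994. Δ = (V_up−V_dn)/(S_up−S_dn) = (50.0000−50.0000)/(54.6472−36.4315) = 0.0000. V = [p*·50.0000 + (1−p*)·50.0000]/1.26 = 39.6825. B = V − Δ·S = 39.6825.
(3,3): S=62.0991. Δ = (V_up−V_dn)/(S_up−S_dn) = (0.0000−50.0000)/(81.9709−54.6472) = -1.8299. V = [p*·0.0000 + (1−p*)·50.0000]/1.26 = 5.4113. B = V − Δ·S = 119.0476.
(2,0): S=20.9088. Δ = (V_up−V_dn)/(S_up−S_dn) = (39.6825−39.6825)/(27.5996−18.3997) = 0.0000. V = [p*·39.6825 + (1−p*)·39.6825]/1.26 = 31.4941. B = V − Δ·S = 31.4941.
(2,1): S=31.3632. Δ = (V_up−V_dn)/(S_up−S_dn) = (39.6825−39.6825)/(41.3994−27.5996) = 0.0000. V = [p*·39.6825 + (1−p*)·39.6825]/1.26 = 31.4941. B = V − Δ·S = 31.4941.
(2,2): S=47.0448. Δ = (V_up−V_dn)/(S_up−S_dn) = (5.4113−39.6825)/(62.0991−41.3994) = -1.6556. V = [p*·5.4113 + (1−p*)·39.6825]/1.26 = 8.0037. B = V − Δ·S = 85.8929.
(1,0): S=23.7600. Δ = (V_up−V_dn)/(S_up−S_dn) = (31.4941−31.4941)/(31.3632−20.9088) = 0.0000. V = [p*·31.4941 + (1−p*)·31.4941]/1.26 = 24.9953. B = V − Δ·S = 24.9953.
(1,1): S=35.6400. Δ = (V_up−V_dn)/(S_up−S_dn) = (8.0037−31.4941)/(47.0448−31.3632) = -1.4980. V = [p*·8.0037 + (1−p*)·31.4941]/1.26 = 8.8944. B = V − Δ·S = 62.2817.
(0,0): S=27.0000. Δ = (V_up−V_dn)/(S_up−S_dn) = (8.8944−24.9953)/(35.6400−23.7600) = -1.3553. V = [p*·8.8944 + (1−p*)·24.9953]/1.26 = 8.8015. B = V − Δ·S = 45.3946.
Each (Δ,B) replicates both successor values, so the strategy is self-financing and V0 is arbitrage-free.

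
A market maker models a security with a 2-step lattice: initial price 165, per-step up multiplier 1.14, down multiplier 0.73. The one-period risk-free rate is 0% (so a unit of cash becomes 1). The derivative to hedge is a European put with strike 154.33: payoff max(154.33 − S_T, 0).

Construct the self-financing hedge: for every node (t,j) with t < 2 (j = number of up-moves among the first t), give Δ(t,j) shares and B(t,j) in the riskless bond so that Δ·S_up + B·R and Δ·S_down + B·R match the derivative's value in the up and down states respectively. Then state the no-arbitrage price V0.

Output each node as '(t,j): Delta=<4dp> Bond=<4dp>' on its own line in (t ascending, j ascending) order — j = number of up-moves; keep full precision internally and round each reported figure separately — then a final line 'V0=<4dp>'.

The replicating-portfolio and risk-neutral prices coincide; use p* = (1−0.73)/(1.14−0.73) = 0.6585 for the latter.
Payoff layer (t=2): V(2,0)=66.4015, V(2,1)=17.0170, V(2,2)=0.0000
Node (1,0) S=120.4500: V=(p*·17.0170+(1−p*)·66.4015)/1=33.8800; Δ=(17.0170−66.4015)/(137.3130−87.9285)=-1.0000; B=V−Δ·S=154.3300
Node (1,1) S=188.1000: V=(p*·0.0000+(1−p*)·17.0170)/1=5.8107; Δ=(0.0000−17.0170)/(214.4340−137.3130)=-0.2207; B=V−Δ·S=47.3156
Node (0,0) S=165.0000: V=(p*·5.8107+(1−p*)·33.8800)/1=15.3953; Δ=(5.8107−33.8800)/(188.1000−120.4500)=-0.4149; B=V−Δ·S=83.8571
Self-financing check: at every node Δ·S+B equals the discounted successor values.

(0,0): Delta=-0.4149 Bond=83.8571
(1,0): Delta=-1.0000 Bond=154.3300
(1,1): Delta=-0.2207 Bond=47.3156
V0=15.3953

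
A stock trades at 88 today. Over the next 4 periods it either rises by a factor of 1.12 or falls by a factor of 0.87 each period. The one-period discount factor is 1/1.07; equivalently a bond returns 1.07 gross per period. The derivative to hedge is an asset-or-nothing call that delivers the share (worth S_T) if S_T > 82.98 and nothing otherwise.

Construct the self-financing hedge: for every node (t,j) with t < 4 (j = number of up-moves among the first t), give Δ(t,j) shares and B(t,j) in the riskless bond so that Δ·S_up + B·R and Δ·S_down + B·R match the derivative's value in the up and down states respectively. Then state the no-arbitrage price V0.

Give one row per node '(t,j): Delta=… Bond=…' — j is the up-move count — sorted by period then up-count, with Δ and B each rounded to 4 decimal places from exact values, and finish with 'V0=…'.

Risk-neutral probability p* = (R−d)/(u−d) = (1.07−0.87)/(1.12−0.87) = 0.8000.
Terminal values V(4,·): V(4,0)=0.0000, V(4,1)=0.0000, V(4,2)=83.5521, V(4,3)=107.5613, V(4,4)=138.4697
  t=3,j=0: stock 57.9483 → up 64.9021 (V=0.0000), down 50.4150 (V=0.0000). Price 0.0000; hedge Δ=0.0000, bond B=0.0000.
  t=3,j=1: stock 74.6001 → up 83.5521 (V=83.5521), down 64.9021 (V=0.0000). Price 62.4688; hedge Δ=4.4800, bond B=-271.7394.
  t=3,j=2: stock 96.0369 → up 107.5613 (V=107.5613), down 83.5521 (V=83.5521). Price 96.0369; hedge Δ=1.0000, bond B=0.0000.
  t=3,j=3: stock 123.6337 → up 138.4697 (V=138.4697), down 107.5613 (V=107.5613). Price 123.6337; hedge Δ=1.0000, bond B=0.0000.
  t=2,j=0: stock 66.6072 → up 74.6001 (V=62.4688), down 57.9483 (V=0.0000). Price 46.7057; hedge Δ=3.7515, bond B=-203.1697.
  t=2,j=1: stock 85.7472 → up 96.0369 (V=96.0369), down 74.6001 (V=62.4688). Price 83.4797; hedge Δ=1.5659, bond B=-50.7924.
  t=2,j=2: stock 110.3872 → up 123.6337 (V=123.6337), down 96.0369 (V=96.0369). Price 110.3872; hedge Δ=1.0000, bond B=0.0000.
  t=1,j=0: stock 76.5600 → up 85.7472 (V=83.4797), down 66.6072 (V=46.7057). Price 71.1447; hedge Δ=1.9213, bond B=-75.9513.
  t=1,j=1: stock 98.5600 → up 110.3872 (V=110.3872), down 85.7472 (V=83.4797). Price 98.1362; hedge Δ=1.0920, bond B=-9.4939.
  t=0,j=0: stock 88.0000 → up 98.5600 (V=98.1362), down 76.5600 (V=71.1447). Price 86.6709; hedge Δ=1.2269, bond B=-21.2948.
Root portfolio cost Δ·88+B reproduces V0=86.6709.

(0,0): Delta=1.2269 Bond=-21.2948
(1,0): Delta=1.9213 Bond=-75.9513
(1,1): Delta=1.0920 Bond=-9.4939
(2,0): Delta=3.7515 Bond=-203.1697
(2,1): Delta=1.5659 Bond=-50.7924
(2,2): Delta=1.0000 Bond=0.0000
(3,0): Delta=0.0000 Bond=0.0000
(3,1): Delta=4.4800 Bond=-271.7394
(3,2): Delta=1.0000 Bond=0.0000
(3,3): Delta=1.0000 Bond=0.0000
V0=86.6709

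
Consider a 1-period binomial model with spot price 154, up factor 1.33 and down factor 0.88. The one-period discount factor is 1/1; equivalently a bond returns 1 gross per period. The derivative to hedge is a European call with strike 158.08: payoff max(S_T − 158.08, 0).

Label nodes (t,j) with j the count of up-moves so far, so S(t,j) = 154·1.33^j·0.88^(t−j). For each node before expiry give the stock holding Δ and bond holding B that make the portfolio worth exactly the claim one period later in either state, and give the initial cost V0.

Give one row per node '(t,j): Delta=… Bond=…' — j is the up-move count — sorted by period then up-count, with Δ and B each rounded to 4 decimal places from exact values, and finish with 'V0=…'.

Under the risk-neutral measure, an up-move has probability p* = (R−d)/(u−d) = 0.2667 and values discount at R = 1.
Terminal payoffs: V(1,0)=0.0000, V(1,1)=46.7400
Node (0,0) S=154.0000: V=(p*·46.7400+(1−p*)·0.0000)/1=12.4640; Δ=(46.7400−0.0000)/(204.8200−135.5200)=0.6745; B=V−Δ·S=-91.4027
Check: Δ(0,0)·S0 + B(0,0) = 12.4640 = V0.

(0,0): Delta=0.6745 Bond=-91.4027
V0=12.4640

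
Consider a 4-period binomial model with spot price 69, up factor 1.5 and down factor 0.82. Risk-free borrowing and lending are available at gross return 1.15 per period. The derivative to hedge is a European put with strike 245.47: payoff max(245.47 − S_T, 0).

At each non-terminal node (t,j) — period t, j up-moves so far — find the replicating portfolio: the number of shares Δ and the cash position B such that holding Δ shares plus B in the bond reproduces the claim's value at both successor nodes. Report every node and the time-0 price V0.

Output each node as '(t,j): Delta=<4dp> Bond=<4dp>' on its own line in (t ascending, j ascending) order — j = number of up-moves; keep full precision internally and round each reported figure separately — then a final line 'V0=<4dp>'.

(0,0): Delta=-0.8337 Bond=132.1654
(1,0): Delta=-1.0000 Bond=161.4005
(1,1): Delta=-0.7373 Bond=142.0097
(2,0): Delta=-1.0000 Bond=185.6106
(2,1): Delta=-1.0000 Bond=185.6106
(2,2): Delta=-0.5849 Bond=139.6602
(3,0): Delta=-1.0000 Bond=213.4522
(3,1): Delta=-1.0000 Bond=213.4522
(3,2): Delta=-1.0000 Bond=213.4522
(3,3): Delta=-0.3442 Bond=104.5636
V0=74.6414

The replicating-portfolio and risk-neutral prices coincide; use p* = (1.15−0.82)/(1.5−0.82) = 0.4853 for the latter.
Terminal payoffs: V(4,0)=214.2736, V(4,1)=188.4034, V(4,2)=141.0799, V(4,3)=54.5125, V(4,4)=0.0000
Node (3,0) S=38.0444: V=(p*·188.4034+(1−p*)·214.2736)/1.15=175.4078; Δ=(188.4034−214.2736)/(57.0666−31.1964)=-1.0000; B=V−Δ·S=213.4522
Node (3,1) S=69.5934: V=(p*·141.0799+(1−p*)·188.4034)/1.15=143.8588; Δ=(141.0799−188.4034)/(104.3901−57.0666)=-1.0000; B=V−Δ·S=213.4522
Node (3,2) S=127.3050: V=(p*·54.5125+(1−p*)·141.0799)/1.15=86.1472; Δ=(54.5125−141.0799)/(190.9575−104.3901)=-1.0000; B=V−Δ·S=213.4522
Node (3,3) S=232.8750: V=(p*·0.0000+(1−p*)·54.5125)/1.15=24.3982; Δ=(0.0000−54.5125)/(349.3125−190.9575)=-0.3442; B=V−Δ·S=104.5636
Node (2,0) S=46.3956: V=(p*·143.8588+(1−p*)·175.4078)/1.15=139.2150; Δ=(143.8588−175.4078)/(69.5934−38.0444)=-1.0000; B=V−Δ·S=185.6106
Node (2,1) S=84.8700: V=(p*·86.1472+(1−p*)·143.8588)/1.15=100.7406; Δ=(86.1472−143.8588)/(127.3050−69.5934)=-1.0000; B=V−Δ·S=185.6106
Node (2,2) S=155.2500: V=(p*·24.3982+(1−p*)·86.1472)/1.15=48.8528; Δ=(24.3982−86.1472)/(232.8750−127.3050)=-0.5849; B=V−Δ·S=139.6602
Node (1,0) S=56.5800: V=(p*·100.7406+(1−p*)·139.2150)/1.15=104.8205; Δ=(100.7406−139.2150)/(84.8700−46.3956)=-1.0000; B=V−Δ·S=161.4005
Node (1,1) S=103.5000: V=(p*·48.8528+(1−p*)·100.7406)/1.15=65.7041; Δ=(48.8528−100.7406)/(155.2500−84.8700)=-0.7373; B=V−Δ·S=142.0097
Node (0,0) S=69.0000: V=(p*·65.7041+(1−p*)·104.8205)/1.15=74.6414; Δ=(65.7041−104.8205)/(103.5000−56.5800)=-0.8337; B=V−Δ·S=132.1654
The time-0 hedge costs 74.6414, which is the no-arbitrage price.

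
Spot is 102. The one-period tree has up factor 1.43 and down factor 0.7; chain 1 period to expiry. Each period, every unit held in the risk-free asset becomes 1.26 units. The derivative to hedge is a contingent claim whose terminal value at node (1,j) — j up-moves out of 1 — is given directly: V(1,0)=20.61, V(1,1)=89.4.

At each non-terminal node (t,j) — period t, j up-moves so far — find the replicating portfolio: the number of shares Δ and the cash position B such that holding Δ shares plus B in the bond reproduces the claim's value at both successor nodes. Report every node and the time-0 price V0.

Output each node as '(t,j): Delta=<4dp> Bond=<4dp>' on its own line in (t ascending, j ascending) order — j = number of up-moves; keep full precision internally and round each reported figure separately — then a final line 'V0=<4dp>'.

(0,0): Delta=0.9239 Bond=-35.9945
V0=58.2384

Risk-neutral probability p* = (R−d)/(u−d) = (1.26−0.7)/(1.43−0.7) = 0.7671.
At expiry t=1: V(1,0)=20.6100, V(1,1)=89.4000
  t=0,j=0: stock 102.0000 → up 145.8600 (V=89.4000), down 71.4000 (V=20.6100). Price 58.2384; hedge Δ=0.9239, bond B=-35.9945.
Check: Δ(0,0)·S0 + B(0,0) = 58.2384 = V0.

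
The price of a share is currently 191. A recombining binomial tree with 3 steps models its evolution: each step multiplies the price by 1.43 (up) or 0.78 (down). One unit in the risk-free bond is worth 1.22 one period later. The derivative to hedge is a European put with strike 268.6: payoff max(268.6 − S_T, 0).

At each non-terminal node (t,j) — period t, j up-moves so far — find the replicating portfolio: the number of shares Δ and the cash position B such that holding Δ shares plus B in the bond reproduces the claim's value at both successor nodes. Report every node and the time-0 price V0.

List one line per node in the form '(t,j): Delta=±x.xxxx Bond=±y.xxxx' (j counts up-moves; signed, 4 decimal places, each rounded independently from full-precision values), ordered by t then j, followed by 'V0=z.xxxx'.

(0,0): Delta=-0.2851 Bond=69.7192
(1,0): Delta=-0.7934 Bond=160.7881
(1,1): Delta=-0.1528 Bond=48.9132
(2,0): Delta=-1.0000 Bond=220.1639
(2,1): Delta=-0.7397 Bond=184.7057
(2,2): Delta=0.0000 Bond=0.0000
V0=15.2616

Under the risk-neutral measure, an up-move has probability p* = (R−d)/(u−d) = 0.6769 and values discount at R = 1.22.
Payoff layer (t=3): V(3,0)=177.9606, V(3,1)=102.4277, V(3,2)=0.0000, V(3,3)=0.0000
Node (2,0) S=116.2044: V=(p*·102.4277+(1−p*)·177.9606)/1.22=103.9595; Δ=(102.4277−177.9606)/(166.1723−90.6394)=-1.0000; B=V−Δ·S=220.1639
Node (2,1) S=213.0414: V=(p*·0.0000+(1−p*)·102.4277)/1.22=27.1246; Δ=(0.0000−102.4277)/(304.6492−166.1723)=-0.7397; B=V−Δ·S=184.7057
Node (2,2) S=390.5759: V=(p*·0.0000+(1−p*)·0.0000)/1.22=0.0000; Δ=(0.0000−0.0000)/(558.5235−304.6492)=0.0000; B=V−Δ·S=0.0000
Node (1,0) S=148.9800: V=(p*·27.1246+(1−p*)·103.9595)/1.22=42.5805; Δ=(27.1246−103.9595)/(213.0414−116.2044)=-0.7934; B=V−Δ·S=160.7881
Node (1,1) S=273.1300: V=(p*·0.0000+(1−p*)·27.1246)/1.22=7.1831; Δ=(0.0000−27.1246)/(390.5759−213.0414)=-0.1528; B=V−Δ·S=48.9132
Node (0,0) S=191.0000: V=(p*·7.1831+(1−p*)·42.5805)/1.22=15.2616; Δ=(7.1831−42.5805)/(273.1300−148.9800)=-0.2851; B=V−Δ·S=69.7192
Each (Δ,B) replicates both successor values, so the strategy is self-financing and V0 is arbitrage-free.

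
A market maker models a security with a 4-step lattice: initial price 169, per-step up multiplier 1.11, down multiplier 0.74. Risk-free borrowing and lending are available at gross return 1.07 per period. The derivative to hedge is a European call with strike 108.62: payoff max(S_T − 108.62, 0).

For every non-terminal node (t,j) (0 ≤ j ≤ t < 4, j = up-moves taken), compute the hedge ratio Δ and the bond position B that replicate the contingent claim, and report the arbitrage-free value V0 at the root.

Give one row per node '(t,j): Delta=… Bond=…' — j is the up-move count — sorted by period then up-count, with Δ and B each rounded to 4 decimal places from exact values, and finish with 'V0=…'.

The replicating-portfolio and risk-neutral prices coincide; use p* = (1.07−0.74)/(1.11−0.74) = 0.8919 for the latter.
Terminal values V(4,·): V(4,0)=0.0000, V(4,1)=0.0000, V(4,2)=5.4040, V(4,3)=62.4159, V(4,4)=147.9339
  t=3,j=0: stock 68.4829 → up 76.0160 (V=0.0000), down 50.6773 (V=0.0000). Price 0.0000; hedge Δ=0.0000, bond B=0.0000.
  t=3,j=1: stock 102.7243 → up 114.0240 (V=5.4040), down 76.0160 (V=0.0000). Price 4.5044; hedge Δ=0.1422, bond B=-10.1009.
  t=3,j=2: stock 154.0864 → up 171.0359 (V=62.4159), down 114.0240 (V=5.4040). Price 52.5724; hedge Δ=1.0000, bond B=-101.5140.
  t=3,j=3: stock 231.1296 → up 256.5539 (V=147.9339), down 171.0359 (V=62.4159). Price 129.6156; hedge Δ=1.0000, bond B=-101.5140.
  t=2,j=0: stock 92.5444 → up 102.7243 (V=4.5044), down 68.4829 (V=0.0000). Price 3.7546; hedge Δ=0.1315, bond B=-8.4195.
  t=2,j=1: stock 138.8166 → up 154.0864 (V=52.5724), down 102.7243 (V=4.5044). Price 44.2765; hedge Δ=0.9359, bond B=-85.6369.
  t=2,j=2: stock 208.2249 → up 231.1296 (V=129.6156), down 154.0864 (V=52.5724). Price 113.3520; hedge Δ=1.0000, bond B=-94.8729.
  t=1,j=0: stock 125.0600 → up 138.8166 (V=44.2765), down 92.5444 (V=3.7546). Price 37.2858; hedge Δ=0.8757, bond B=-72.2328.
  t=1,j=1: stock 187.5900 → up 208.2249 (V=113.3520), down 138.8166 (V=44.2765). Price 98.9574; hedge Δ=0.9952, bond B=-87.7331.
  t=0,j=0: stock 169.0000 → up 187.5900 (V=98.9574), down 125.0600 (V=37.2858). Price 86.2525; hedge Δ=0.9863, bond B=-80.4275.
The time-0 hedge costs 86.2525, which is the no-arbitrage price.

(0,0): Delta=0.9863 Bond=-80.4275
(1,0): Delta=0.8757 Bond=-72.2328
(1,1): Delta=0.9952 Bond=-87.7331
(2,0): Delta=0.1315 Bond=-8.4195
(2,1): Delta=0.9359 Bond=-85.6369
(2,2): Delta=1.0000 Bond=-94.8729
(3,0): Delta=0.0000 Bond=0.0000
(3,1): Delta=0.1422 Bond=-10.1009
(3,2): Delta=1.0000 Bond=-101.5140
(3,3): Delta=1.0000 Bond=-101.5140
V0=86.2525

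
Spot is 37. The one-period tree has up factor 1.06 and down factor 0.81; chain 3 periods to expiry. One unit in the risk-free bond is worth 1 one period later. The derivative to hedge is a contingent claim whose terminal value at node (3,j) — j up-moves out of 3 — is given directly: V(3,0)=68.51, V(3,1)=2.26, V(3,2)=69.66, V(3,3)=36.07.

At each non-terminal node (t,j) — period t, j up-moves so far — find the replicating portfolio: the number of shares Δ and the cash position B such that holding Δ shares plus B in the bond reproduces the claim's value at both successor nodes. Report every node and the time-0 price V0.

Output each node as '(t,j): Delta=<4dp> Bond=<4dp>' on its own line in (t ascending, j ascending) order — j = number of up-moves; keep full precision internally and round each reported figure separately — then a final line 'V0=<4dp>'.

Risk-neutral probability p* = (R−d)/(u−d) = (1−0.81)/(1.06−0.81) = 0.7600.
At expiry t=3: V(3,0)=68.5100, V(3,1)=2.2600, V(3,2)=69.6600, V(3,3)=36.0700
Node (2,0) S=24.2757: V=(p*·2.2600+(1−p*)·68.5100)/1=18.1600; Δ=(2.2600−68.5100)/(25.7322−19.6633)=-10.9163; B=V−Δ·S=283.1600
Node (2,1) S=31.7682: V=(p*·69.6600+(1−p*)·2.2600)/1=53.4840; Δ=(69.6600−2.2600)/(33.6743−25.7322)=8.4865; B=V−Δ·S=-216.1160
Node (2,2) S=41.5732: V=(p*·36.0700+(1−p*)·69.6600)/1=44.1316; Δ=(36.0700−69.6600)/(44.0676−33.6743)=-3.2319; B=V−Δ·S=178.4916
Node (1,0) S=29.9700: V=(p*·53.4840+(1−p*)·18.1600)/1=45.0062; Δ=(53.4840−18.1600)/(31.7682−24.2757)=4.7146; B=V−Δ·S=-96.2898
Node (1,1) S=39.2200: V=(p*·44.1316+(1−p*)·53.4840)/1=46.3762; Δ=(44.1316−53.4840)/(41.5732−31.7682)=-0.9538; B=V−Δ·S=83.7858
Node (0,0) S=37.0000: V=(p*·46.3762+(1−p*)·45.0062)/1=46.0474; Δ=(46.3762−45.0062)/(39.2200−29.9700)=0.1481; B=V−Δ·S=40.5676
Each (Δ,B) replicates both successor values, so the strategy is self-financing and V0 is arbitrage-free.

(0,0): Delta=0.1481 Bond=40.5676
(1,0): Delta=4.7146 Bond=-96.2898
(1,1): Delta=-0.9538 Bond=83.7858
(2,0): Delta=-10.9163 Bond=283.1600
(2,1): Delta=8.4865 Bond=-216.1160
(2,2): Delta=-3.2319 Bond=178.4916
V0=46.0474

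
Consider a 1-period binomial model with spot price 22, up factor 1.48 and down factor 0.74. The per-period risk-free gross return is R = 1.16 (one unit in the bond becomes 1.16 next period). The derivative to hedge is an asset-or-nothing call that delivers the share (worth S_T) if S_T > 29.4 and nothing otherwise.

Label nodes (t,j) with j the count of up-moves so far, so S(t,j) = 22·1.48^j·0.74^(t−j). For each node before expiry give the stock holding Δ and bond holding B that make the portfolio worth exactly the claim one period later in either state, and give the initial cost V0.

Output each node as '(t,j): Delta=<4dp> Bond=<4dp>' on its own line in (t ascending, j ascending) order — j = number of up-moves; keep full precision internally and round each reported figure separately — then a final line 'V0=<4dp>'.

(0,0): Delta=2.0000 Bond=-28.0690
V0=15.9310

Under the risk-neutral measure, an up-move has probability p* = (R−d)/(u−d) = 0.5676 and values discount at R = 1.16.
Terminal payoffs: V(1,0)=0.0000, V(1,1)=32.5600
Node (0,0) S=22.0000: V=(p*·32.5600+(1−p*)·0.0000)/1.16=15.9310; Δ=(32.5600−0.0000)/(32.5600−16.2800)=2.0000; B=V−Δ·S=-28.0690
Root portfolio cost Δ·22+B reproduces V0=15.9310.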